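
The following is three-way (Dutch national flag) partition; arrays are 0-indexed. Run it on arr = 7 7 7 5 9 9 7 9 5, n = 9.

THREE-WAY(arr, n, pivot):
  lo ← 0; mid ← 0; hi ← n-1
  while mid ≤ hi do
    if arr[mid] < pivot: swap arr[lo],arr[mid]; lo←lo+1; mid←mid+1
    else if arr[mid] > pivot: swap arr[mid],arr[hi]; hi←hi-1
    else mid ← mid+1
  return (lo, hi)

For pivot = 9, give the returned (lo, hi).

pivot = 9; lo=0, mid=0, hi=8
arr[mid]=7<9: swap arr[0],arr[0]; lo=1,mid=1 → 7 7 7 5 9 9 7 9 5
arr[mid]=7<9: swap arr[1],arr[1]; lo=2,mid=2 → 7 7 7 5 9 9 7 9 5
arr[mid]=7<9: swap arr[2],arr[2]; lo=3,mid=3 → 7 7 7 5 9 9 7 9 5
arr[mid]=5<9: swap arr[3],arr[3]; lo=4,mid=4 → 7 7 7 5 9 9 7 9 5
arr[mid]=9=9: mid=5
arr[mid]=9=9: mid=6
arr[mid]=7<9: swap arr[4],arr[6]; lo=5,mid=7 → 7 7 7 5 7 9 9 9 5
arr[mid]=9=9: mid=8
arr[mid]=5<9: swap arr[5],arr[8]; lo=6,mid=9 → 7 7 7 5 7 5 9 9 9
end: lo=6, hi=8; arr = 7 7 7 5 7 5 9 9 9

(6, 8)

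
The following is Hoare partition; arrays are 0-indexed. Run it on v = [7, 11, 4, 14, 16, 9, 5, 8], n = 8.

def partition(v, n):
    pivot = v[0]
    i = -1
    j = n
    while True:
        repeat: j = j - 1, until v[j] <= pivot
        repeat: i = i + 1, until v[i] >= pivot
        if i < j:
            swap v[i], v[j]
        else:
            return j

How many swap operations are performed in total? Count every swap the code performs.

2

pivot=7
j stops at 6 (5), i stops at 0 (7); swap ⇒ [5, 11, 4, 14, 16, 9, 7, 8]
j stops at 2 (4), i stops at 1 (11); swap ⇒ [5, 4, 11, 14, 16, 9, 7, 8]
j stops at 1, i stops at 2; i≥j ⇒ return 1. v=[5, 4, 11, 14, 16, 9, 7, 8]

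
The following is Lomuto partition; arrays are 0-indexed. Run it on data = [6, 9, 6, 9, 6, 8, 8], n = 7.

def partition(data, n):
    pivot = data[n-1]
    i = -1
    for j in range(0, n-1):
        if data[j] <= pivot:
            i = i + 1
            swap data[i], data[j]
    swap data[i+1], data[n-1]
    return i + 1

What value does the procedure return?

pivot = data[6] = 8; i = -1
j=0: data[0]=6 ≤ 8 → i=0, swap data[0],data[0] (no change) → [6, 9, 6, 9, 6, 8, 8]
j=1: data[1]=9 > 8 → no swap
j=2: data[2]=6 ≤ 8 → i=1, swap data[1],data[2] → [6, 6, 9, 9, 6, 8, 8]
j=3: data[3]=9 > 8 → no swap
j=4: data[4]=6 ≤ 8 → i=2, swap data[2],data[4] → [6, 6, 6, 9, 9, 8, 8]
j=5: data[5]=8 ≤ 8 → i=3, swap data[3],data[5] → [6, 6, 6, 8, 9, 9, 8]
final swap data[4],data[6] → [6, 6, 6, 8, 8, 9, 9]; return 4

4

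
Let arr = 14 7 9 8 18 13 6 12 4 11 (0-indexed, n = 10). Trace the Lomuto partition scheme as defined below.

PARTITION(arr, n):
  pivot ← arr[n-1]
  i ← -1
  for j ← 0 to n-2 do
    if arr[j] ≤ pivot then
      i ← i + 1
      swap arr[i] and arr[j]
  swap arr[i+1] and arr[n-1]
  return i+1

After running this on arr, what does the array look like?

7 9 8 6 4 11 14 12 18 13

pivot=11, i=-1
j=0: 14>11, skip
j=1: 7≤11, i=0, swap(0,1) ⇒ 7 14 9 8 18 13 6 12 4 11
j=2: 9≤11, i=1, swap(1,2) ⇒ 7 9 14 8 18 13 6 12 4 11
j=3: 8≤11, i=2, swap(2,3) ⇒ 7 9 8 14 18 13 6 12 4 11
j=4: 18>11, skip
j=5: 13>11, skip
j=6: 6≤11, i=3, swap(3,6) ⇒ 7 9 8 6 18 13 14 12 4 11
j=7: 12>11, skip
j=8: 4≤11, i=4, swap(4,8) ⇒ 7 9 8 6 4 13 14 12 18 11
swap(5,9) ⇒ 7 9 8 6 4 11 14 12 18 13; return 5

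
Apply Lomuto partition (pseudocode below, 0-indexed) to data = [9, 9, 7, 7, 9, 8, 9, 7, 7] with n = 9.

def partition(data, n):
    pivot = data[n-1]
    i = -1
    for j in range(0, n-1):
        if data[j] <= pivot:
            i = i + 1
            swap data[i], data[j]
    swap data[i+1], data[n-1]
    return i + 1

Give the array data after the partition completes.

[7, 7, 7, 7, 9, 8, 9, 9, 9]

pivot = data[8] = 7; i = -1
j=0: data[0]=9 > 7 → no swap
j=1: data[1]=9 > 7 → no swap
j=2: data[2]=7 ≤ 7 → i=0, swap data[0],data[2] → [7, 9, 9, 7, 9, 8, 9, 7, 7]
j=3: data[3]=7 ≤ 7 → i=1, swap data[1],data[3] → [7, 7, 9, 9, 9, 8, 9, 7, 7]
j=4: data[4]=9 > 7 → no swap
j=5: data[5]=8 > 7 → no swap
j=6: data[6]=9 > 7 → no swap
j=7: data[7]=7 ≤ 7 → i=2, swap data[2],data[7] → [7, 7, 7, 9, 9, 8, 9, 9, 7]
final swap data[3],data[8] → [7, 7, 7, 7, 9, 8, 9, 9, 9]; return 3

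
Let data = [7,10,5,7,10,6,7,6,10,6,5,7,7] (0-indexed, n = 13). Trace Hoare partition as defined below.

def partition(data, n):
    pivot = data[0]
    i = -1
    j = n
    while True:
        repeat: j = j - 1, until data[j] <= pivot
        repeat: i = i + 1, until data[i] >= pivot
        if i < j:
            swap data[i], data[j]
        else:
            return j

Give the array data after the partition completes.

pivot = data[0] = 7; i = -1, j = 13
j→12 (data[12]=7≤7), i→0 (data[0]=7≥7); i<j, swap → [7,10,5,7,10,6,7,6,10,6,5,7,7]
j→11 (data[11]=7≤7), i→1 (data[1]=10≥7); i<j, swap → [7,7,5,7,10,6,7,6,10,6,5,10,7]
j→10 (data[10]=5≤7), i→3 (data[3]=7≥7); i<j, swap → [7,7,5,5,10,6,7,6,10,6,7,10,7]
j→9 (data[9]=6≤7), i→4 (data[4]=10≥7); i<j, swap → [7,7,5,5,6,6,7,6,10,10,7,10,7]
j→7 (data[7]=6≤7), i→6 (data[6]=7≥7); i<j, swap → [7,7,5,5,6,6,6,7,10,10,7,10,7]
j→6, i→7; i≥j, return j=6. data = [7,7,5,5,6,6,6,7,10,10,7,10,7]

[7,7,5,5,6,6,6,7,10,10,7,10,7]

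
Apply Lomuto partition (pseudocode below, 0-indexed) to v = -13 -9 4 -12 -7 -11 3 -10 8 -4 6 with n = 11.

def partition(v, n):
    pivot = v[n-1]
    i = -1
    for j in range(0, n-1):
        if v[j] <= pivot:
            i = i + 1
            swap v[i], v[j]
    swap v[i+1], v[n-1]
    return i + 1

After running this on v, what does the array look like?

-13 -9 4 -12 -7 -11 3 -10 -4 6 8

pivot = v[10] = 6; i = -1
j=0: v[0]=-13 ≤ 6 → i=0, swap v[0],v[0] (no change) → -13 -9 4 -12 -7 -11 3 -10 8 -4 6
j=1: v[1]=-9 ≤ 6 → i=1, swap v[1],v[1] (no change) → -13 -9 4 -12 -7 -11 3 -10 8 -4 6
j=2: v[2]=4 ≤ 6 → i=2, swap v[2],v[2] (no change) → -13 -9 4 -12 -7 -11 3 -10 8 -4 6
j=3: v[3]=-12 ≤ 6 → i=3, swap v[3],v[3] (no change) → -13 -9 4 -12 -7 -11 3 -10 8 -4 6
j=4: v[4]=-7 ≤ 6 → i=4, swap v[4],v[4] (no change) → -13 -9 4 -12 -7 -11 3 -10 8 -4 6
j=5: v[5]=-11 ≤ 6 → i=5, swap v[5],v[5] (no change) → -13 -9 4 -12 -7 -11 3 -10 8 -4 6
j=6: v[6]=3 ≤ 6 → i=6, swap v[6],v[6] (no change) → -13 -9 4 -12 -7 -11 3 -10 8 -4 6
j=7: v[7]=-10 ≤ 6 → i=7, swap v[7],v[7] (no change) → -13 -9 4 -12 -7 -11 3 -10 8 -4 6
j=8: v[8]=8 > 6 → no swap
j=9: v[9]=-4 ≤ 6 → i=8, swap v[8],v[9] → -13 -9 4 -12 -7 -11 3 -10 -4 8 6
final swap v[9],v[10] → -13 -9 4 -12 -7 -11 3 -10 -4 6 8; return 9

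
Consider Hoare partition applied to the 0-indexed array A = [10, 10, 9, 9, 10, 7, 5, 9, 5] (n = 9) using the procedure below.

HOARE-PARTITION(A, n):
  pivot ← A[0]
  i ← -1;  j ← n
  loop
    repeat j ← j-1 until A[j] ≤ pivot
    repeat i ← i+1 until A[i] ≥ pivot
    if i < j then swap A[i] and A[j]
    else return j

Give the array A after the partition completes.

[5, 9, 9, 9, 5, 7, 10, 10, 10]

pivot = A[0] = 10; i = -1, j = 9
j→8 (A[8]=5≤10), i→0 (A[0]=10≥10); i<j, swap → [5, 10, 9, 9, 10, 7, 5, 9, 10]
j→7 (A[7]=9≤10), i→1 (A[1]=10≥10); i<j, swap → [5, 9, 9, 9, 10, 7, 5, 10, 10]
j→6 (A[6]=5≤10), i→4 (A[4]=10≥10); i<j, swap → [5, 9, 9, 9, 5, 7, 10, 10, 10]
j→5, i→6; i≥j, return j=5. A = [5, 9, 9, 9, 5, 7, 10, 10, 10]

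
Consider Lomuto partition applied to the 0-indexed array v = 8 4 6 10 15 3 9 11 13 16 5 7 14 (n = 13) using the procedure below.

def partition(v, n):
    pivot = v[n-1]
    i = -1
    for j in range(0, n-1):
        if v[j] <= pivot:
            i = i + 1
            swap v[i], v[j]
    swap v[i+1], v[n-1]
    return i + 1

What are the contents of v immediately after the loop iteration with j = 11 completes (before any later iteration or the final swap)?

pivot = v[12] = 14; i = -1
j=0: v[0]=8 ≤ 14 → i=0, swap v[0],v[0] (no change) → 8 4 6 10 15 3 9 11 13 16 5 7 14
j=1: v[1]=4 ≤ 14 → i=1, swap v[1],v[1] (no change) → 8 4 6 10 15 3 9 11 13 16 5 7 14
j=2: v[2]=6 ≤ 14 → i=2, swap v[2],v[2] (no change) → 8 4 6 10 15 3 9 11 13 16 5 7 14
j=3: v[3]=10 ≤ 14 → i=3, swap v[3],v[3] (no change) → 8 4 6 10 15 3 9 11 13 16 5 7 14
j=4: v[4]=15 > 14 → no swap
j=5: v[5]=3 ≤ 14 → i=4, swap v[4],v[5] → 8 4 6 10 3 15 9 11 13 16 5 7 14
j=6: v[6]=9 ≤ 14 → i=5, swap v[5],v[6] → 8 4 6 10 3 9 15 11 13 16 5 7 14
j=7: v[7]=11 ≤ 14 → i=6, swap v[6],v[7] → 8 4 6 10 3 9 11 15 13 16 5 7 14
j=8: v[8]=13 ≤ 14 → i=7, swap v[7],v[8] → 8 4 6 10 3 9 11 13 15 16 5 7 14
j=9: v[9]=16 > 14 → no swap
j=10: v[10]=5 ≤ 14 → i=8, swap v[8],v[10] → 8 4 6 10 3 9 11 13 5 16 15 7 14
j=11: v[11]=7 ≤ 14 → i=9, swap v[9],v[11] → 8 4 6 10 3 9 11 13 5 7 15 16 14
(after j=11) v = 8 4 6 10 3 9 11 13 5 7 15 16 14

8 4 6 10 3 9 11 13 5 7 15 16 14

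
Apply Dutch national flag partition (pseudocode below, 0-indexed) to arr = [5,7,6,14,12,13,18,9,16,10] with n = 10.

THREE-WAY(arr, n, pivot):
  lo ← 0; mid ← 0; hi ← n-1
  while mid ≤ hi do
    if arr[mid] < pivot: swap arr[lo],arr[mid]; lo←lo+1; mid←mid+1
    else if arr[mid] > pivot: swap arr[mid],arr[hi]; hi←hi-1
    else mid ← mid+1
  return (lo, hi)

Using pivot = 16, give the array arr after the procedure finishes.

[5,7,6,14,12,13,10,9,16,18]

pivot = 16; lo=0, mid=0, hi=9
arr[mid]=5<16: swap arr[0],arr[0]; lo=1,mid=1 → [5,7,6,14,12,13,18,9,16,10]
arr[mid]=7<16: swap arr[1],arr[1]; lo=2,mid=2 → [5,7,6,14,12,13,18,9,16,10]
arr[mid]=6<16: swap arr[2],arr[2]; lo=3,mid=3 → [5,7,6,14,12,13,18,9,16,10]
arr[mid]=14<16: swap arr[3],arr[3]; lo=4,mid=4 → [5,7,6,14,12,13,18,9,16,10]
arr[mid]=12<16: swap arr[4],arr[4]; lo=5,mid=5 → [5,7,6,14,12,13,18,9,16,10]
arr[mid]=13<16: swap arr[5],arr[5]; lo=6,mid=6 → [5,7,6,14,12,13,18,9,16,10]
arr[mid]=18>16: swap arr[6],arr[9]; hi=8 → [5,7,6,14,12,13,10,9,16,18]
arr[mid]=10<16: swap arr[6],arr[6]; lo=7,mid=7 → [5,7,6,14,12,13,10,9,16,18]
arr[mid]=9<16: swap arr[7],arr[7]; lo=8,mid=8 → [5,7,6,14,12,13,10,9,16,18]
arr[mid]=16=16: mid=9
end: lo=8, hi=8; arr = [5,7,6,14,12,13,10,9,16,18]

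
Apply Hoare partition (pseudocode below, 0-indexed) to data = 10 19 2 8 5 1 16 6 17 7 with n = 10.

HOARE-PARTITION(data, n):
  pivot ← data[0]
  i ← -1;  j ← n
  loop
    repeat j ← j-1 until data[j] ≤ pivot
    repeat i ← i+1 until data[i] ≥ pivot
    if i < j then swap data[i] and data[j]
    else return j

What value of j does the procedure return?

5

pivot=10
j stops at 9 (7), i stops at 0 (10); swap ⇒ 7 19 2 8 5 1 16 6 17 10
j stops at 7 (6), i stops at 1 (19); swap ⇒ 7 6 2 8 5 1 16 19 17 10
j stops at 5, i stops at 6; i≥j ⇒ return 5. data=7 6 2 8 5 1 16 19 17 10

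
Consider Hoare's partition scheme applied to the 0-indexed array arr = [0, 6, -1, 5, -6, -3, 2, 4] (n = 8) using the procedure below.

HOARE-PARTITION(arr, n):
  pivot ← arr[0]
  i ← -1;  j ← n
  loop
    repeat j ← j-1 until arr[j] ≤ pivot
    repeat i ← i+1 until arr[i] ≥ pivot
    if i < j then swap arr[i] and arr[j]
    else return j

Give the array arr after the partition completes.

pivot = arr[0] = 0; i = -1, j = 8
j→5 (arr[5]=-3≤0), i→0 (arr[0]=0≥0); i<j, swap → [-3, 6, -1, 5, -6, 0, 2, 4]
j→4 (arr[4]=-6≤0), i→1 (arr[1]=6≥0); i<j, swap → [-3, -6, -1, 5, 6, 0, 2, 4]
j→2, i→3; i≥j, return j=2. arr = [-3, -6, -1, 5, 6, 0, 2, 4]

[-3, -6, -1, 5, 6, 0, 2, 4]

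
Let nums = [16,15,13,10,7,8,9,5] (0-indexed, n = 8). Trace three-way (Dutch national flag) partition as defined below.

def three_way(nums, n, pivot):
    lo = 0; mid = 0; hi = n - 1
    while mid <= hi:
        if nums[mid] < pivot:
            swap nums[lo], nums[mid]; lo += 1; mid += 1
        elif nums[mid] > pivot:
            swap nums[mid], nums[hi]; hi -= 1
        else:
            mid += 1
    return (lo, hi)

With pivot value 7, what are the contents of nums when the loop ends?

pivot = 7; lo=0, mid=0, hi=7
nums[mid]=16>7: swap nums[0],nums[7]; hi=6 → [5,15,13,10,7,8,9,16]
nums[mid]=5<7: swap nums[0],nums[0]; lo=1,mid=1 → [5,15,13,10,7,8,9,16]
nums[mid]=15>7: swap nums[1],nums[6]; hi=5 → [5,9,13,10,7,8,15,16]
nums[mid]=9>7: swap nums[1],nums[5]; hi=4 → [5,8,13,10,7,9,15,16]
nums[mid]=8>7: swap nums[1],nums[4]; hi=3 → [5,7,13,10,8,9,15,16]
nums[mid]=7=7: mid=2
nums[mid]=13>7: swap nums[2],nums[3]; hi=2 → [5,7,10,13,8,9,15,16]
nums[mid]=10>7: swap nums[2],nums[2]; hi=1 → [5,7,10,13,8,9,15,16]
end: lo=1, hi=1; nums = [5,7,10,13,8,9,15,16]

[5,7,10,13,8,9,15,16]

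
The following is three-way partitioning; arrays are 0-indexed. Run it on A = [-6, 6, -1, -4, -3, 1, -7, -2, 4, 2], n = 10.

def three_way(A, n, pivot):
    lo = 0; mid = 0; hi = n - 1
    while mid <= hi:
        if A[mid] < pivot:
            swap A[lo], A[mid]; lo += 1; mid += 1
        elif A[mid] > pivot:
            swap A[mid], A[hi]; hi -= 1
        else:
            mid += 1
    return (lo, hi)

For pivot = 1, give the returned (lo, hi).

lo=0 mid=0 hi=9
-6<1: swap(0,0), lo=1 mid=1 ⇒ [-6, 6, -1, -4, -3, 1, -7, -2, 4, 2]
6>1: swap(1,9), hi=8 ⇒ [-6, 2, -1, -4, -3, 1, -7, -2, 4, 6]
2>1: swap(1,8), hi=7 ⇒ [-6, 4, -1, -4, -3, 1, -7, -2, 2, 6]
4>1: swap(1,7), hi=6 ⇒ [-6, -2, -1, -4, -3, 1, -7, 4, 2, 6]
-2<1: swap(1,1), lo=2 mid=2 ⇒ [-6, -2, -1, -4, -3, 1, -7, 4, 2, 6]
-1<1: swap(2,2), lo=3 mid=3 ⇒ [-6, -2, -1, -4, -3, 1, -7, 4, 2, 6]
-4<1: swap(3,3), lo=4 mid=4 ⇒ [-6, -2, -1, -4, -3, 1, -7, 4, 2, 6]
-3<1: swap(4,4), lo=5 mid=5 ⇒ [-6, -2, -1, -4, -3, 1, -7, 4, 2, 6]
1=1: mid=6
-7<1: swap(5,6), lo=6 mid=7 ⇒ [-6, -2, -1, -4, -3, -7, 1, 4, 2, 6]
done. lo=6 hi=6; A=[-6, -2, -1, -4, -3, -7, 1, 4, 2, 6]

(6, 6)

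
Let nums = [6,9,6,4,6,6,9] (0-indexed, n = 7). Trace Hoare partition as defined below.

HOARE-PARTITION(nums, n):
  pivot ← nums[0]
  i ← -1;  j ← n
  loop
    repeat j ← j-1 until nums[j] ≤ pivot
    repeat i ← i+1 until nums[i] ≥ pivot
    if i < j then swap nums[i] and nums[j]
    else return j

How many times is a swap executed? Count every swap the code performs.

3

pivot = nums[0] = 6; i = -1, j = 7
j→5 (nums[5]=6≤6), i→0 (nums[0]=6≥6); i<j, swap → [6,9,6,4,6,6,9]
j→4 (nums[4]=6≤6), i→1 (nums[1]=9≥6); i<j, swap → [6,6,6,4,9,6,9]
j→3 (nums[3]=4≤6), i→2 (nums[2]=6≥6); i<j, swap → [6,6,4,6,9,6,9]
j→2, i→3; i≥j, return j=2. nums = [6,6,4,6,9,6,9]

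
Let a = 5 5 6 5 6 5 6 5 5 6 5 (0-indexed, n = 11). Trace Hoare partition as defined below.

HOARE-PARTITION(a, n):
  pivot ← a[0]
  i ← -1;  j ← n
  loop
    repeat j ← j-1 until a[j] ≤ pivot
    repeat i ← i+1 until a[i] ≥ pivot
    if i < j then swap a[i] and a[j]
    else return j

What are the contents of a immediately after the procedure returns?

5 5 5 5 6 5 6 6 5 6 5

pivot = a[0] = 5; i = -1, j = 11
j→10 (a[10]=5≤5), i→0 (a[0]=5≥5); i<j, swap → 5 5 6 5 6 5 6 5 5 6 5
j→8 (a[8]=5≤5), i→1 (a[1]=5≥5); i<j, swap → 5 5 6 5 6 5 6 5 5 6 5
j→7 (a[7]=5≤5), i→2 (a[2]=6≥5); i<j, swap → 5 5 5 5 6 5 6 6 5 6 5
j→5 (a[5]=5≤5), i→3 (a[3]=5≥5); i<j, swap → 5 5 5 5 6 5 6 6 5 6 5
j→3, i→4; i≥j, return j=3. a = 5 5 5 5 6 5 6 6 5 6 5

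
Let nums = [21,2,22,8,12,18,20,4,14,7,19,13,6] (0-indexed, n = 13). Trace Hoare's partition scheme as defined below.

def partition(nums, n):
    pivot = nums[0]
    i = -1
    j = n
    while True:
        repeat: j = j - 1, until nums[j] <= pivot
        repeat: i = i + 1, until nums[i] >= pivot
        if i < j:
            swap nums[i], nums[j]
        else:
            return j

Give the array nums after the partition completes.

[6,2,13,8,12,18,20,4,14,7,19,22,21]

pivot = nums[0] = 21; i = -1, j = 13
j→12 (nums[12]=6≤21), i→0 (nums[0]=21≥21); i<j, swap → [6,2,22,8,12,18,20,4,14,7,19,13,21]
j→11 (nums[11]=13≤21), i→2 (nums[2]=22≥21); i<j, swap → [6,2,13,8,12,18,20,4,14,7,19,22,21]
j→10, i→11; i≥j, return j=10. nums = [6,2,13,8,12,18,20,4,14,7,19,22,21]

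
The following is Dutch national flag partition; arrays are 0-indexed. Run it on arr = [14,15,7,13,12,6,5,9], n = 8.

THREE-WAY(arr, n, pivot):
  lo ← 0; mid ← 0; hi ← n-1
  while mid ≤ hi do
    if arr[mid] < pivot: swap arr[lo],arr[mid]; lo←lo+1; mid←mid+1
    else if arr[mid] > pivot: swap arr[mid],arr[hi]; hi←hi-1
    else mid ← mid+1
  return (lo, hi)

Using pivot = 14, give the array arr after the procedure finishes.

[9,7,13,12,6,5,14,15]

lo=0 mid=0 hi=7
14=14: mid=1
15>14: swap(1,7), hi=6 ⇒ [14,9,7,13,12,6,5,15]
9<14: swap(0,1), lo=1 mid=2 ⇒ [9,14,7,13,12,6,5,15]
7<14: swap(1,2), lo=2 mid=3 ⇒ [9,7,14,13,12,6,5,15]
13<14: swap(2,3), lo=3 mid=4 ⇒ [9,7,13,14,12,6,5,15]
12<14: swap(3,4), lo=4 mid=5 ⇒ [9,7,13,12,14,6,5,15]
6<14: swap(4,5), lo=5 mid=6 ⇒ [9,7,13,12,6,14,5,15]
5<14: swap(5,6), lo=6 mid=7 ⇒ [9,7,13,12,6,5,14,15]
done. lo=6 hi=6; arr=[9,7,13,12,6,5,14,15]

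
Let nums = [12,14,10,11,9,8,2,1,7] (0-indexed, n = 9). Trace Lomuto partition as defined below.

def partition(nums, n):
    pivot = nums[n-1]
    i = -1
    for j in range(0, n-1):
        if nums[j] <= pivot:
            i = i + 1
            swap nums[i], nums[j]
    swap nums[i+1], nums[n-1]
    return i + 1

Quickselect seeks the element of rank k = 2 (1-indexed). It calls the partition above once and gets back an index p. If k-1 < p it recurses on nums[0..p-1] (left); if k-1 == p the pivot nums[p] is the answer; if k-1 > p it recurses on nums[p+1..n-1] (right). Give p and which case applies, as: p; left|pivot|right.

pivot = nums[8] = 7; i = -1
j=0: nums[0]=12 > 7 → no swap
j=1: nums[1]=14 > 7 → no swap
j=2: nums[2]=10 > 7 → no swap
j=3: nums[3]=11 > 7 → no swap
j=4: nums[4]=9 > 7 → no swap
j=5: nums[5]=8 > 7 → no swap
j=6: nums[6]=2 ≤ 7 → i=0, swap nums[0],nums[6] → [2,14,10,11,9,8,12,1,7]
j=7: nums[7]=1 ≤ 7 → i=1, swap nums[1],nums[7] → [2,1,10,11,9,8,12,14,7]
final swap nums[2],nums[8] → [2,1,7,11,9,8,12,14,10]; return 2
p = 2; k-1 = 1 < 2 ⇒ left

2; left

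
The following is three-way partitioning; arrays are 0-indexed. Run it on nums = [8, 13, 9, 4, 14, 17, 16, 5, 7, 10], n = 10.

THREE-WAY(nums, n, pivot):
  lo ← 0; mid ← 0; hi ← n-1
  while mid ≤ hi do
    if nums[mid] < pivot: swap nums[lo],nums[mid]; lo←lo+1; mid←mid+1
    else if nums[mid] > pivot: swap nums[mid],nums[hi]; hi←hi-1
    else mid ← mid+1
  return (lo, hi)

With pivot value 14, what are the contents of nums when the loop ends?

[8, 13, 9, 4, 10, 7, 5, 14, 16, 17]

lo=0 mid=0 hi=9
8<14: swap(0,0), lo=1 mid=1 ⇒ [8, 13, 9, 4, 14, 17, 16, 5, 7, 10]
13<14: swap(1,1), lo=2 mid=2 ⇒ [8, 13, 9, 4, 14, 17, 16, 5, 7, 10]
9<14: swap(2,2), lo=3 mid=3 ⇒ [8, 13, 9, 4, 14, 17, 16, 5, 7, 10]
4<14: swap(3,3), lo=4 mid=4 ⇒ [8, 13, 9, 4, 14, 17, 16, 5, 7, 10]
14=14: mid=5
17>14: swap(5,9), hi=8 ⇒ [8, 13, 9, 4, 14, 10, 16, 5, 7, 17]
10<14: swap(4,5), lo=5 mid=6 ⇒ [8, 13, 9, 4, 10, 14, 16, 5, 7, 17]
16>14: swap(6,8), hi=7 ⇒ [8, 13, 9, 4, 10, 14, 7, 5, 16, 17]
7<14: swap(5,6), lo=6 mid=7 ⇒ [8, 13, 9, 4, 10, 7, 14, 5, 16, 17]
5<14: swap(6,7), lo=7 mid=8 ⇒ [8, 13, 9, 4, 10, 7, 5, 14, 16, 17]
done. lo=7 hi=7; nums=[8, 13, 9, 4, 10, 7, 5, 14, 16, 17]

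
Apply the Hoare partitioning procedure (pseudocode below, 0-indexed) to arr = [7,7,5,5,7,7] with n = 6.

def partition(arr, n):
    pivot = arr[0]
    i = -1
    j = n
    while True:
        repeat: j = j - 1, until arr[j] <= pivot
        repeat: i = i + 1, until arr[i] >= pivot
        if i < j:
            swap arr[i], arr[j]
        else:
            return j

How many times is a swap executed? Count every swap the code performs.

2

pivot = arr[0] = 7; i = -1, j = 6
j→5 (arr[5]=7≤7), i→0 (arr[0]=7≥7); i<j, swap → [7,7,5,5,7,7]
j→4 (arr[4]=7≤7), i→1 (arr[1]=7≥7); i<j, swap → [7,7,5,5,7,7]
j→3, i→4; i≥j, return j=3. arr = [7,7,5,5,7,7]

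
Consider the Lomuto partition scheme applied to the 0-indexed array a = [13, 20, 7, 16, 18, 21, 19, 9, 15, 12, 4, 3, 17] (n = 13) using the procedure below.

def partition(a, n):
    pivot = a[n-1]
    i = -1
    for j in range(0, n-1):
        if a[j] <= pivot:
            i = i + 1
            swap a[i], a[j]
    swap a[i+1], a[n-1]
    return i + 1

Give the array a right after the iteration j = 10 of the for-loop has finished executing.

[13, 7, 16, 9, 15, 12, 4, 20, 18, 21, 19, 3, 17]

pivot=17, i=-1
j=0: 13≤17, i=0, swap(0,0) ⇒ [13, 20, 7, 16, 18, 21, 19, 9, 15, 12, 4, 3, 17]
j=1: 20>17, skip
j=2: 7≤17, i=1, swap(1,2) ⇒ [13, 7, 20, 16, 18, 21, 19, 9, 15, 12, 4, 3, 17]
j=3: 16≤17, i=2, swap(2,3) ⇒ [13, 7, 16, 20, 18, 21, 19, 9, 15, 12, 4, 3, 17]
j=4: 18>17, skip
j=5: 21>17, skip
j=6: 19>17, skip
j=7: 9≤17, i=3, swap(3,7) ⇒ [13, 7, 16, 9, 18, 21, 19, 20, 15, 12, 4, 3, 17]
j=8: 15≤17, i=4, swap(4,8) ⇒ [13, 7, 16, 9, 15, 21, 19, 20, 18, 12, 4, 3, 17]
j=9: 12≤17, i=5, swap(5,9) ⇒ [13, 7, 16, 9, 15, 12, 19, 20, 18, 21, 4, 3, 17]
j=10: 4≤17, i=6, swap(6,10) ⇒ [13, 7, 16, 9, 15, 12, 4, 20, 18, 21, 19, 3, 17]
(after j=10) a = [13, 7, 16, 9, 15, 12, 4, 20, 18, 21, 19, 3, 17]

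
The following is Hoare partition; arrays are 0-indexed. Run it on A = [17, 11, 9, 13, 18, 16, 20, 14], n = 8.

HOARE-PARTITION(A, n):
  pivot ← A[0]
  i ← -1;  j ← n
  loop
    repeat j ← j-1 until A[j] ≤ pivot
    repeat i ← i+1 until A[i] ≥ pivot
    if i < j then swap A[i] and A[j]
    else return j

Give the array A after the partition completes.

[14, 11, 9, 13, 16, 18, 20, 17]

pivot = A[0] = 17; i = -1, j = 8
j→7 (A[7]=14≤17), i→0 (A[0]=17≥17); i<j, swap → [14, 11, 9, 13, 18, 16, 20, 17]
j→5 (A[5]=16≤17), i→4 (A[4]=18≥17); i<j, swap → [14, 11, 9, 13, 16, 18, 20, 17]
j→4, i→5; i≥j, return j=4. A = [14, 11, 9, 13, 16, 18, 20, 17]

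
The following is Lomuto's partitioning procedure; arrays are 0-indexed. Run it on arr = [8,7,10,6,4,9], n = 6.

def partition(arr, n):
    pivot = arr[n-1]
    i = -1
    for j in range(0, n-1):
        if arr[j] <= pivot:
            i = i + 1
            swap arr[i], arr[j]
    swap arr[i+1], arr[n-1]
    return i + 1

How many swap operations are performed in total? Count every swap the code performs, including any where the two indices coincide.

pivot = arr[5] = 9; i = -1
j=0: arr[0]=8 ≤ 9 → i=0, swap arr[0],arr[0] (no change) → [8,7,10,6,4,9]
j=1: arr[1]=7 ≤ 9 → i=1, swap arr[1],arr[1] (no change) → [8,7,10,6,4,9]
j=2: arr[2]=10 > 9 → no swap
j=3: arr[3]=6 ≤ 9 → i=2, swap arr[2],arr[3] → [8,7,6,10,4,9]
j=4: arr[4]=4 ≤ 9 → i=3, swap arr[3],arr[4] → [8,7,6,4,10,9]
final swap arr[4],arr[5] → [8,7,6,4,9,10]; return 4

5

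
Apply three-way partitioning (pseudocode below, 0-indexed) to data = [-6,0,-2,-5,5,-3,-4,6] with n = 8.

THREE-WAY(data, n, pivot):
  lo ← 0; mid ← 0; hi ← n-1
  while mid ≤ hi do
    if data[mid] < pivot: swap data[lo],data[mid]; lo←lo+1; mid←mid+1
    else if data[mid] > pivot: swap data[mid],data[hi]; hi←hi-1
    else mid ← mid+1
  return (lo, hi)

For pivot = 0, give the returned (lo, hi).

(5, 5)

lo=0 mid=0 hi=7
-6<0: swap(0,0), lo=1 mid=1 ⇒ [-6,0,-2,-5,5,-3,-4,6]
0=0: mid=2
-2<0: swap(1,2), lo=2 mid=3 ⇒ [-6,-2,0,-5,5,-3,-4,6]
-5<0: swap(2,3), lo=3 mid=4 ⇒ [-6,-2,-5,0,5,-3,-4,6]
5>0: swap(4,7), hi=6 ⇒ [-6,-2,-5,0,6,-3,-4,5]
6>0: swap(4,6), hi=5 ⇒ [-6,-2,-5,0,-4,-3,6,5]
-4<0: swap(3,4), lo=4 mid=5 ⇒ [-6,-2,-5,-4,0,-3,6,5]
-3<0: swap(4,5), lo=5 mid=6 ⇒ [-6,-2,-5,-4,-3,0,6,5]
done. lo=5 hi=5; data=[-6,-2,-5,-4,-3,0,6,5]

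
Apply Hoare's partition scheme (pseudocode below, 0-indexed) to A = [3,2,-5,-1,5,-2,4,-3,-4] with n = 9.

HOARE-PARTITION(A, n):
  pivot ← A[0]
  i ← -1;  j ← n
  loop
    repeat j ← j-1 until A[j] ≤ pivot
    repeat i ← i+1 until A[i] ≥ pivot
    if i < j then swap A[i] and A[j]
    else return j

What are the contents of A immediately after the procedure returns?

[-4,2,-5,-1,-3,-2,4,5,3]

pivot = A[0] = 3; i = -1, j = 9
j→8 (A[8]=-4≤3), i→0 (A[0]=3≥3); i<j, swap → [-4,2,-5,-1,5,-2,4,-3,3]
j→7 (A[7]=-3≤3), i→4 (A[4]=5≥3); i<j, swap → [-4,2,-5,-1,-3,-2,4,5,3]
j→5, i→6; i≥j, return j=5. A = [-4,2,-5,-1,-3,-2,4,5,3]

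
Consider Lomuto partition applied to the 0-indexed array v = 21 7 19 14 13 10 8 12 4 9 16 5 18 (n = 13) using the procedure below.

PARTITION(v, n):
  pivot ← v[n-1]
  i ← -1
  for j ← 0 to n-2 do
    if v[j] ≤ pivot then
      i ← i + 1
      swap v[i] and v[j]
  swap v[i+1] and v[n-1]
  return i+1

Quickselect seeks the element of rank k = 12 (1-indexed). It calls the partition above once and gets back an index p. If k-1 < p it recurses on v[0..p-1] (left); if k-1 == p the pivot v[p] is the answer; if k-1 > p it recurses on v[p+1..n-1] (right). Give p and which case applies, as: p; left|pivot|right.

pivot=18, i=-1
j=0: 21>18, skip
j=1: 7≤18, i=0, swap(0,1) ⇒ 7 21 19 14 13 10 8 12 4 9 16 5 18
j=2: 19>18, skip
j=3: 14≤18, i=1, swap(1,3) ⇒ 7 14 19 21 13 10 8 12 4 9 16 5 18
j=4: 13≤18, i=2, swap(2,4) ⇒ 7 14 13 21 19 10 8 12 4 9 16 5 18
j=5: 10≤18, i=3, swap(3,5) ⇒ 7 14 13 10 19 21 8 12 4 9 16 5 18
j=6: 8≤18, i=4, swap(4,6) ⇒ 7 14 13 10 8 21 19 12 4 9 16 5 18
j=7: 12≤18, i=5, swap(5,7) ⇒ 7 14 13 10 8 12 19 21 4 9 16 5 18
j=8: 4≤18, i=6, swap(6,8) ⇒ 7 14 13 10 8 12 4 21 19 9 16 5 18
j=9: 9≤18, i=7, swap(7,9) ⇒ 7 14 13 10 8 12 4 9 19 21 16 5 18
j=10: 16≤18, i=8, swap(8,10) ⇒ 7 14 13 10 8 12 4 9 16 21 19 5 18
j=11: 5≤18, i=9, swap(9,11) ⇒ 7 14 13 10 8 12 4 9 16 5 19 21 18
swap(10,12) ⇒ 7 14 13 10 8 12 4 9 16 5 18 21 19; return 10
p = 10; k-1 = 11 > 10 ⇒ right

10; right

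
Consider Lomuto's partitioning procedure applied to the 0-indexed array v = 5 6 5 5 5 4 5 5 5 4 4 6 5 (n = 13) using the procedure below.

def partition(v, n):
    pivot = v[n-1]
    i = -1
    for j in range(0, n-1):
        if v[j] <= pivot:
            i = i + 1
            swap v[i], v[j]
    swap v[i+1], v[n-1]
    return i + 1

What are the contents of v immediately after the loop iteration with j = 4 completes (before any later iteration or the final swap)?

5 5 5 5 6 4 5 5 5 4 4 6 5

pivot = v[12] = 5; i = -1
j=0: v[0]=5 ≤ 5 → i=0, swap v[0],v[0] (no change) → 5 6 5 5 5 4 5 5 5 4 4 6 5
j=1: v[1]=6 > 5 → no swap
j=2: v[2]=5 ≤ 5 → i=1, swap v[1],v[2] → 5 5 6 5 5 4 5 5 5 4 4 6 5
j=3: v[3]=5 ≤ 5 → i=2, swap v[2],v[3] → 5 5 5 6 5 4 5 5 5 4 4 6 5
j=4: v[4]=5 ≤ 5 → i=3, swap v[3],v[4] → 5 5 5 5 6 4 5 5 5 4 4 6 5
(after j=4) v = 5 5 5 5 6 4 5 5 5 4 4 6 5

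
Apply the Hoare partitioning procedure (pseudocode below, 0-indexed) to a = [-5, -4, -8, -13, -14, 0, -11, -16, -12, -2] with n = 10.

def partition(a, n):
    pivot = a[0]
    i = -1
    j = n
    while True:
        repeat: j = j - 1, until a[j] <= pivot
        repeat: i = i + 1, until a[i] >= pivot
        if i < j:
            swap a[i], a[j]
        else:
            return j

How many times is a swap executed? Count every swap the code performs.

3

pivot=-5
j stops at 8 (-12), i stops at 0 (-5); swap ⇒ [-12, -4, -8, -13, -14, 0, -11, -16, -5, -2]
j stops at 7 (-16), i stops at 1 (-4); swap ⇒ [-12, -16, -8, -13, -14, 0, -11, -4, -5, -2]
j stops at 6 (-11), i stops at 5 (0); swap ⇒ [-12, -16, -8, -13, -14, -11, 0, -4, -5, -2]
j stops at 5, i stops at 6; i≥j ⇒ return 5. a=[-12, -16, -8, -13, -14, -11, 0, -4, -5, -2]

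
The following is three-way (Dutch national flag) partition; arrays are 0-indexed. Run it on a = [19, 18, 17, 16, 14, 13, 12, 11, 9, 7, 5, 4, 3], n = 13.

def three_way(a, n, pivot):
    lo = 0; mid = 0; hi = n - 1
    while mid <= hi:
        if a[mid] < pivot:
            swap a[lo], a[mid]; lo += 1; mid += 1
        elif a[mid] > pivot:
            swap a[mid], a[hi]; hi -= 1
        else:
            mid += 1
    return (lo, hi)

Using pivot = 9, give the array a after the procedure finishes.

[3, 4, 5, 7, 9, 12, 11, 13, 14, 16, 17, 18, 19]

pivot = 9; lo=0, mid=0, hi=12
a[mid]=19>9: swap a[0],a[12]; hi=11 → [3, 18, 17, 16, 14, 13, 12, 11, 9, 7, 5, 4, 19]
a[mid]=3<9: swap a[0],a[0]; lo=1,mid=1 → [3, 18, 17, 16, 14, 13, 12, 11, 9, 7, 5, 4, 19]
a[mid]=18>9: swap a[1],a[11]; hi=10 → [3, 4, 17, 16, 14, 13, 12, 11, 9, 7, 5, 18, 19]
a[mid]=4<9: swap a[1],a[1]; lo=2,mid=2 → [3, 4, 17, 16, 14, 13, 12, 11, 9, 7, 5, 18, 19]
a[mid]=17>9: swap a[2],a[10]; hi=9 → [3, 4, 5, 16, 14, 13, 12, 11, 9, 7, 17, 18, 19]
a[mid]=5<9: swap a[2],a[2]; lo=3,mid=3 → [3, 4, 5, 16, 14, 13, 12, 11, 9, 7, 17, 18, 19]
a[mid]=16>9: swap a[3],a[9]; hi=8 → [3, 4, 5, 7, 14, 13, 12, 11, 9, 16, 17, 18, 19]
a[mid]=7<9: swap a[3],a[3]; lo=4,mid=4 → [3, 4, 5, 7, 14, 13, 12, 11, 9, 16, 17, 18, 19]
a[mid]=14>9: swap a[4],a[8]; hi=7 → [3, 4, 5, 7, 9, 13, 12, 11, 14, 16, 17, 18, 19]
a[mid]=9=9: mid=5
a[mid]=13>9: swap a[5],a[7]; hi=6 → [3, 4, 5, 7, 9, 11, 12, 13, 14, 16, 17, 18, 19]
a[mid]=11>9: swap a[5],a[6]; hi=5 → [3, 4, 5, 7, 9, 12, 11, 13, 14, 16, 17, 18, 19]
a[mid]=12>9: swap a[5],a[5]; hi=4 → [3, 4, 5, 7, 9, 12, 11, 13, 14, 16, 17, 18, 19]
end: lo=4, hi=4; a = [3, 4, 5, 7, 9, 12, 11, 13, 14, 16, 17, 18, 19]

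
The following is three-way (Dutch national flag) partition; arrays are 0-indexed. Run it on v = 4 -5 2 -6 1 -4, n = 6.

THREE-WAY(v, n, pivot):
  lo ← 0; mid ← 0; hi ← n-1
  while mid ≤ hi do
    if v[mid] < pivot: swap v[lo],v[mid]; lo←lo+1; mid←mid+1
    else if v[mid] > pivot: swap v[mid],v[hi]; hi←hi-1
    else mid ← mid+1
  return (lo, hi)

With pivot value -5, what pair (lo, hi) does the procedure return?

(1, 1)

pivot = -5; lo=0, mid=0, hi=5
v[mid]=4>-5: swap v[0],v[5]; hi=4 → -4 -5 2 -6 1 4
v[mid]=-4>-5: swap v[0],v[4]; hi=3 → 1 -5 2 -6 -4 4
v[mid]=1>-5: swap v[0],v[3]; hi=2 → -6 -5 2 1 -4 4
v[mid]=-6<-5: swap v[0],v[0]; lo=1,mid=1 → -6 -5 2 1 -4 4
v[mid]=-5=-5: mid=2
v[mid]=2>-5: swap v[2],v[2]; hi=1 → -6 -5 2 1 -4 4
end: lo=1, hi=1; v = -6 -5 2 1 -4 4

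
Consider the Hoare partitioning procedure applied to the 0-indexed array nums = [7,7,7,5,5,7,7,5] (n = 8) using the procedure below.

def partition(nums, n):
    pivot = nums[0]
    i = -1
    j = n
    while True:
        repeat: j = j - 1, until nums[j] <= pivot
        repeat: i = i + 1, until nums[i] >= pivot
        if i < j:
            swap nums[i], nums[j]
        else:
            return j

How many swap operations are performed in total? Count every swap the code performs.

3

pivot = nums[0] = 7; i = -1, j = 8
j→7 (nums[7]=5≤7), i→0 (nums[0]=7≥7); i<j, swap → [5,7,7,5,5,7,7,7]
j→6 (nums[6]=7≤7), i→1 (nums[1]=7≥7); i<j, swap → [5,7,7,5,5,7,7,7]
j→5 (nums[5]=7≤7), i→2 (nums[2]=7≥7); i<j, swap → [5,7,7,5,5,7,7,7]
j→4, i→5; i≥j, return j=4. nums = [5,7,7,5,5,7,7,7]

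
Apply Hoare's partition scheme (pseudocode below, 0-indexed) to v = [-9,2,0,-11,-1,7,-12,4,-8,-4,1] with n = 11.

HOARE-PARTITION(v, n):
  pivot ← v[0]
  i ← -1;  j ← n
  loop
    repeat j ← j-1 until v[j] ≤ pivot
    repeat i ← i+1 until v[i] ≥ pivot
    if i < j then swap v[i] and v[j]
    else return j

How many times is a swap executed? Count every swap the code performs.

pivot = v[0] = -9; i = -1, j = 11
j→6 (v[6]=-12≤-9), i→0 (v[0]=-9≥-9); i<j, swap → [-12,2,0,-11,-1,7,-9,4,-8,-4,1]
j→3 (v[3]=-11≤-9), i→1 (v[1]=2≥-9); i<j, swap → [-12,-11,0,2,-1,7,-9,4,-8,-4,1]
j→1, i→2; i≥j, return j=1. v = [-12,-11,0,2,-1,7,-9,4,-8,-4,1]

2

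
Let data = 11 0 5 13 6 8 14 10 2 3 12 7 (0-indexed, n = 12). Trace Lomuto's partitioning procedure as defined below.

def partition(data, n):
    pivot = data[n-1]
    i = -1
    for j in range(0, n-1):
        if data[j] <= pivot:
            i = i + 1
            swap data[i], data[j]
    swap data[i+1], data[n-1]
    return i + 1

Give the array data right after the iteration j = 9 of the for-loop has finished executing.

0 5 6 2 3 8 14 10 13 11 12 7

pivot = data[11] = 7; i = -1
j=0: data[0]=11 > 7 → no swap
j=1: data[1]=0 ≤ 7 → i=0, swap data[0],data[1] → 0 11 5 13 6 8 14 10 2 3 12 7
j=2: data[2]=5 ≤ 7 → i=1, swap data[1],data[2] → 0 5 11 13 6 8 14 10 2 3 12 7
j=3: data[3]=13 > 7 → no swap
j=4: data[4]=6 ≤ 7 → i=2, swap data[2],data[4] → 0 5 6 13 11 8 14 10 2 3 12 7
j=5: data[5]=8 > 7 → no swap
j=6: data[6]=14 > 7 → no swap
j=7: data[7]=10 > 7 → no swap
j=8: data[8]=2 ≤ 7 → i=3, swap data[3],data[8] → 0 5 6 2 11 8 14 10 13 3 12 7
j=9: data[9]=3 ≤ 7 → i=4, swap data[4],data[9] → 0 5 6 2 3 8 14 10 13 11 12 7
(after j=9) data = 0 5 6 2 3 8 14 10 13 11 12 7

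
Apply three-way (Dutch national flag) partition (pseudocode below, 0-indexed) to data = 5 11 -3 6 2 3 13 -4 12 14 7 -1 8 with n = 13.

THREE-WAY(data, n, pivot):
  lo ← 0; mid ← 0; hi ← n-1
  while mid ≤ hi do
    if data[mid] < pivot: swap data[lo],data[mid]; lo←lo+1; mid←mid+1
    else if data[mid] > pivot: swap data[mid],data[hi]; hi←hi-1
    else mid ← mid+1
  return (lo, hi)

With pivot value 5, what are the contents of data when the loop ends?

pivot = 5; lo=0, mid=0, hi=12
data[mid]=5=5: mid=1
data[mid]=11>5: swap data[1],data[12]; hi=11 → 5 8 -3 6 2 3 13 -4 12 14 7 -1 11
data[mid]=8>5: swap data[1],data[11]; hi=10 → 5 -1 -3 6 2 3 13 -4 12 14 7 8 11
data[mid]=-1<5: swap data[0],data[1]; lo=1,mid=2 → -1 5 -3 6 2 3 13 -4 12 14 7 8 11
data[mid]=-3<5: swap data[1],data[2]; lo=2,mid=3 → -1 -3 5 6 2 3 13 -4 12 14 7 8 11
data[mid]=6>5: swap data[3],data[10]; hi=9 → -1 -3 5 7 2 3 13 -4 12 14 6 8 11
data[mid]=7>5: swap data[3],data[9]; hi=8 → -1 -3 5 14 2 3 13 -4 12 7 6 8 11
data[mid]=14>5: swap data[3],data[8]; hi=7 → -1 -3 5 12 2 3 13 -4 14 7 6 8 11
data[mid]=12>5: swap data[3],data[7]; hi=6 → -1 -3 5 -4 2 3 13 12 14 7 6 8 11
data[mid]=-4<5: swap data[2],data[3]; lo=3,mid=4 → -1 -3 -4 5 2 3 13 12 14 7 6 8 11
data[mid]=2<5: swap data[3],data[4]; lo=4,mid=5 → -1 -3 -4 2 5 3 13 12 14 7 6 8 11
data[mid]=3<5: swap data[4],data[5]; lo=5,mid=6 → -1 -3 -4 2 3 5 13 12 14 7 6 8 11
data[mid]=13>5: swap data[6],data[6]; hi=5 → -1 -3 -4 2 3 5 13 12 14 7 6 8 11
end: lo=5, hi=5; data = -1 -3 -4 2 3 5 13 12 14 7 6 8 11

-1 -3 -4 2 3 5 13 12 14 7 6 8 11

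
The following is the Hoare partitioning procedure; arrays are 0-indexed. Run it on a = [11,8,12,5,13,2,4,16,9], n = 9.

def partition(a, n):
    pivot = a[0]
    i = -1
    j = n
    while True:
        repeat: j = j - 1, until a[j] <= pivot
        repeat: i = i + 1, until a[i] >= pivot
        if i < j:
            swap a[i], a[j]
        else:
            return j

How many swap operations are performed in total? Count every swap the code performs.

pivot=11
j stops at 8 (9), i stops at 0 (11); swap ⇒ [9,8,12,5,13,2,4,16,11]
j stops at 6 (4), i stops at 2 (12); swap ⇒ [9,8,4,5,13,2,12,16,11]
j stops at 5 (2), i stops at 4 (13); swap ⇒ [9,8,4,5,2,13,12,16,11]
j stops at 4, i stops at 5; i≥j ⇒ return 4. a=[9,8,4,5,2,13,12,16,11]

3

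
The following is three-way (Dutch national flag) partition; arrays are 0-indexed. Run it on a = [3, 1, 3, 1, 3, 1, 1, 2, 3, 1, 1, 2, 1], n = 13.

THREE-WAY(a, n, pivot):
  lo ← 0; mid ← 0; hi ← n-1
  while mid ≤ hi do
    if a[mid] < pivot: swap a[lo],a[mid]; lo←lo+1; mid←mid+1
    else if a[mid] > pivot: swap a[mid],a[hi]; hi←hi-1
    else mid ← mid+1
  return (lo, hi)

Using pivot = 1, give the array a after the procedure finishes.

[1, 1, 1, 1, 1, 1, 1, 3, 2, 3, 2, 3, 3]

lo=0 mid=0 hi=12
3>1: swap(0,12), hi=11 ⇒ [1, 1, 3, 1, 3, 1, 1, 2, 3, 1, 1, 2, 3]
1=1: mid=1
1=1: mid=2
3>1: swap(2,11), hi=10 ⇒ [1, 1, 2, 1, 3, 1, 1, 2, 3, 1, 1, 3, 3]
2>1: swap(2,10), hi=9 ⇒ [1, 1, 1, 1, 3, 1, 1, 2, 3, 1, 2, 3, 3]
1=1: mid=3
1=1: mid=4
3>1: swap(4,9), hi=8 ⇒ [1, 1, 1, 1, 1, 1, 1, 2, 3, 3, 2, 3, 3]
1=1: mid=5
1=1: mid=6
1=1: mid=7
2>1: swap(7,8), hi=7 ⇒ [1, 1, 1, 1, 1, 1, 1, 3, 2, 3, 2, 3, 3]
3>1: swap(7,7), hi=6 ⇒ [1, 1, 1, 1, 1, 1, 1, 3, 2, 3, 2, 3, 3]
done. lo=0 hi=6; a=[1, 1, 1, 1, 1, 1, 1, 3, 2, 3, 2, 3, 3]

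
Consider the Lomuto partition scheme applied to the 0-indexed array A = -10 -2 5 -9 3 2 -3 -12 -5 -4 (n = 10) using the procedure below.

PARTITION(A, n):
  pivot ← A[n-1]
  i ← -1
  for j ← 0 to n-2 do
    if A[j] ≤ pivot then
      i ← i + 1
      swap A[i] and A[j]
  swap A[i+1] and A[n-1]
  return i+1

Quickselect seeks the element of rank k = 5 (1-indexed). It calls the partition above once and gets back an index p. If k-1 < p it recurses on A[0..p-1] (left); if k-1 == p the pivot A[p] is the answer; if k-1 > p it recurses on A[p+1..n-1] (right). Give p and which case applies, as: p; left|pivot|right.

pivot=-4, i=-1
j=0: -10≤-4, i=0, swap(0,0) ⇒ -10 -2 5 -9 3 2 -3 -12 -5 -4
j=1: -2>-4, skip
j=2: 5>-4, skip
j=3: -9≤-4, i=1, swap(1,3) ⇒ -10 -9 5 -2 3 2 -3 -12 -5 -4
j=4: 3>-4, skip
j=5: 2>-4, skip
j=6: -3>-4, skip
j=7: -12≤-4, i=2, swap(2,7) ⇒ -10 -9 -12 -2 3 2 -3 5 -5 -4
j=8: -5≤-4, i=3, swap(3,8) ⇒ -10 -9 -12 -5 3 2 -3 5 -2 -4
swap(4,9) ⇒ -10 -9 -12 -5 -4 2 -3 5 -2 3; return 4
p = 4; k-1 = 4 == 4 ⇒ pivot

4; pivot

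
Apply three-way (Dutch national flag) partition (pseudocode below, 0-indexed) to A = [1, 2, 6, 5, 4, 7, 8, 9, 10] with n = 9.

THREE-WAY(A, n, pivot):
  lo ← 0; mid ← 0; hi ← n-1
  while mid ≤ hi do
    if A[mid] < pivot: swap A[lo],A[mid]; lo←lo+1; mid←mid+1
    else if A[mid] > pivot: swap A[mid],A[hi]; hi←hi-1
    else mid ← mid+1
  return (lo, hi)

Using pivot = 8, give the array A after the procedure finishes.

pivot = 8; lo=0, mid=0, hi=8
A[mid]=1<8: swap A[0],A[0]; lo=1,mid=1 → [1, 2, 6, 5, 4, 7, 8, 9, 10]
A[mid]=2<8: swap A[1],A[1]; lo=2,mid=2 → [1, 2, 6, 5, 4, 7, 8, 9, 10]
A[mid]=6<8: swap A[2],A[2]; lo=3,mid=3 → [1, 2, 6, 5, 4, 7, 8, 9, 10]
A[mid]=5<8: swap A[3],A[3]; lo=4,mid=4 → [1, 2, 6, 5, 4, 7, 8, 9, 10]
A[mid]=4<8: swap A[4],A[4]; lo=5,mid=5 → [1, 2, 6, 5, 4, 7, 8, 9, 10]
A[mid]=7<8: swap A[5],A[5]; lo=6,mid=6 → [1, 2, 6, 5, 4, 7, 8, 9, 10]
A[mid]=8=8: mid=7
A[mid]=9>8: swap A[7],A[8]; hi=7 → [1, 2, 6, 5, 4, 7, 8, 10, 9]
A[mid]=10>8: swap A[7],A[7]; hi=6 → [1, 2, 6, 5, 4, 7, 8, 10, 9]
end: lo=6, hi=6; A = [1, 2, 6, 5, 4, 7, 8, 10, 9]

[1, 2, 6, 5, 4, 7, 8, 10, 9]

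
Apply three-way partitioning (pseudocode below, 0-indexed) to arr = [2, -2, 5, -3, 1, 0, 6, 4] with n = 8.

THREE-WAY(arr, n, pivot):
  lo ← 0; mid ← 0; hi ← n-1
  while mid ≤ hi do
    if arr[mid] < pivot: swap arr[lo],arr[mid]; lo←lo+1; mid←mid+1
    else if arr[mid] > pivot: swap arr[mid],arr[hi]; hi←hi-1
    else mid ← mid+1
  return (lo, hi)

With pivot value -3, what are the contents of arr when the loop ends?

pivot = -3; lo=0, mid=0, hi=7
arr[mid]=2>-3: swap arr[0],arr[7]; hi=6 → [4, -2, 5, -3, 1, 0, 6, 2]
arr[mid]=4>-3: swap arr[0],arr[6]; hi=5 → [6, -2, 5, -3, 1, 0, 4, 2]
arr[mid]=6>-3: swap arr[0],arr[5]; hi=4 → [0, -2, 5, -3, 1, 6, 4, 2]
arr[mid]=0>-3: swap arr[0],arr[4]; hi=3 → [1, -2, 5, -3, 0, 6, 4, 2]
arr[mid]=1>-3: swap arr[0],arr[3]; hi=2 → [-3, -2, 5, 1, 0, 6, 4, 2]
arr[mid]=-3=-3: mid=1
arr[mid]=-2>-3: swap arr[1],arr[2]; hi=1 → [-3, 5, -2, 1, 0, 6, 4, 2]
arr[mid]=5>-3: swap arr[1],arr[1]; hi=0 → [-3, 5, -2, 1, 0, 6, 4, 2]
end: lo=0, hi=0; arr = [-3, 5, -2, 1, 0, 6, 4, 2]

[-3, 5, -2, 1, 0, 6, 4, 2]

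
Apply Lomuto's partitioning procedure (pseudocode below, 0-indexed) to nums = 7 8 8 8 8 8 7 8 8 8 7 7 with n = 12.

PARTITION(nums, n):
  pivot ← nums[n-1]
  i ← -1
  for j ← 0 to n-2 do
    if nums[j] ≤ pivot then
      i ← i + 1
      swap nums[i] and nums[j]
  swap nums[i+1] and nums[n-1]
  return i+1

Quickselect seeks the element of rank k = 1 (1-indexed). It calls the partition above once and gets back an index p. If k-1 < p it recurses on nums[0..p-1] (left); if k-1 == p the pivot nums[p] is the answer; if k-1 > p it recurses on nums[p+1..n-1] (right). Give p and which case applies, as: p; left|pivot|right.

pivot = nums[11] = 7; i = -1
j=0: nums[0]=7 ≤ 7 → i=0, swap nums[0],nums[0] (no change) → 7 8 8 8 8 8 7 8 8 8 7 7
j=1: nums[1]=8 > 7 → no swap
j=2: nums[2]=8 > 7 → no swap
j=3: nums[3]=8 > 7 → no swap
j=4: nums[4]=8 > 7 → no swap
j=5: nums[5]=8 > 7 → no swap
j=6: nums[6]=7 ≤ 7 → i=1, swap nums[1],nums[6] → 7 7 8 8 8 8 8 8 8 8 7 7
j=7: nums[7]=8 > 7 → no swap
j=8: nums[8]=8 > 7 → no swap
j=9: nums[9]=8 > 7 → no swap
j=10: nums[10]=7 ≤ 7 → i=2, swap nums[2],nums[10] → 7 7 7 8 8 8 8 8 8 8 8 7
final swap nums[3],nums[11] → 7 7 7 7 8 8 8 8 8 8 8 8; return 3
p = 3; k-1 = 0 < 3 ⇒ left

3; left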